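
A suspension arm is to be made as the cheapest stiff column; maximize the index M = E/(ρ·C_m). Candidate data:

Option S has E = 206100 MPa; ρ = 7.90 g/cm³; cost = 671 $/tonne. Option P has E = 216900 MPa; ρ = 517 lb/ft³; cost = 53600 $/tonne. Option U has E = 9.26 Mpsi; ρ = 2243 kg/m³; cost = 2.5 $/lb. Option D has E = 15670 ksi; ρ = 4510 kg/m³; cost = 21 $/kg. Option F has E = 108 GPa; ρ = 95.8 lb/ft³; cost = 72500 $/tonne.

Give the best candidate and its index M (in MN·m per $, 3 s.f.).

option S, M = 38.9 MN·m per $

Normalizing units and computing the index:
  option S: E = 206.1 GPa, ρ = 7900 kg/m³, cost = 0.6710 $/kg
  option P: E = 216.9 GPa, ρ = 8282 kg/m³, cost = 53.60 $/kg
  option U: E = 63.85 GPa, ρ = 2243 kg/m³, cost = 5.511 $/kg
  option D: E = 108.0 GPa, ρ = 4510 kg/m³, cost = 21.00 $/kg
  option F: E = 108.0 GPa, ρ = 1535 kg/m³, cost = 72.50 $/kg
  option S: M = 38.9 MN·m per $
  option U: M = 5.16 MN·m per $
  option D: M = 1.14 MN·m per $
  option F: M = 0.971 MN·m per $
  option P: M = 0.489 MN·m per $
Option S has the largest M.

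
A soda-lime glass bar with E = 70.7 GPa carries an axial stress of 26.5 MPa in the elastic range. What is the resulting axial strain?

3.75×10⁻⁴

ε = σ/E = 26.5 / 70700 = 3.75×10⁻⁴.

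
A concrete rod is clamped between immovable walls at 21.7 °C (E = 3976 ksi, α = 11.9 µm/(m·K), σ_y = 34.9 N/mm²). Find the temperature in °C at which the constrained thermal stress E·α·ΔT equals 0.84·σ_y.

E = 3976 ksi = 27.41 GPa.
σ_y = 34.9 N/mm² = 34.90 MPa.
E·α·ΔT = 29.32 MPa ⇒ ΔT = 29.32 / (27.41×10³ × 11.9×10⁻⁶) = 89.87 K.
T = 21.7 + 89.87 = 111.6 °C.

112 °C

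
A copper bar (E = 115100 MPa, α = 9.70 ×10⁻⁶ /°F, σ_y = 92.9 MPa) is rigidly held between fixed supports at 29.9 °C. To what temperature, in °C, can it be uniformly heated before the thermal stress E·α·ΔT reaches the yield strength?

76.1 °C

E = 115100 MPa = 115.1 GPa.
α = 9.70×10⁻⁶/°F × 9/5 = 17.5×10⁻⁶/K.
E·α·ΔT = 92.90 MPa ⇒ ΔT = 92.90 / (115.1×10³ × 17.5×10⁻⁶) = 46.23 K.
T = 29.9 + 46.23 = 76.13 °C.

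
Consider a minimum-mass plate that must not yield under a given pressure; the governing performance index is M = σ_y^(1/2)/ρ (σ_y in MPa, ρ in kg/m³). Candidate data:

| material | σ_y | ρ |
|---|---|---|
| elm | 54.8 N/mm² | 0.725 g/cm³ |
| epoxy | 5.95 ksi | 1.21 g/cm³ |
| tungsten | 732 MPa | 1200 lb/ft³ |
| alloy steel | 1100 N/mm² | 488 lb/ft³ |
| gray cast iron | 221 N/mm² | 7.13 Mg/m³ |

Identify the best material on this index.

elm

Normalizing units and computing the index:
  elm: σ_y = 54.80 MPa, ρ = 725.0 kg/m³
  epoxy: σ_y = 41.02 MPa, ρ = 1210 kg/m³
  tungsten: σ_y = 732.0 MPa, ρ = 19220 kg/m³
  alloy steel: σ_y = 1100 MPa, ρ = 7817 kg/m³
  gray cast iron: σ_y = 221.0 MPa, ρ = 7130 kg/m³
  elm: M = 10.2×10⁻³
  epoxy: M = 5.29×10⁻³
  alloy steel: M = 4.24×10⁻³
  gray cast iron: M = 2.09×10⁻³
  tungsten: M = 1.41×10⁻³
Elm has the largest M.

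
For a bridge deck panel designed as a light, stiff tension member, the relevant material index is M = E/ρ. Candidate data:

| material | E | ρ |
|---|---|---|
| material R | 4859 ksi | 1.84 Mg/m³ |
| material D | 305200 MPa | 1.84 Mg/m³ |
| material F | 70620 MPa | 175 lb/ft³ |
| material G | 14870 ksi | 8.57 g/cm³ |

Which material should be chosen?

material D

Convert each candidate to consistent units, then evaluate M:
  material R: E = 33.50 GPa, ρ = 1840 kg/m³
  material D: E = 305.2 GPa, ρ = 1840 kg/m³
  material F: E = 70.62 GPa, ρ = 2803 kg/m³
  material G: E = 102.5 GPa, ρ = 8570 kg/m³
  material D: M = 166 MN·m/kg
  material F: M = 25.2 MN·m/kg
  material R: M = 18.2 MN·m/kg
  material G: M = 12.0 MN·m/kg
Material D has the largest M.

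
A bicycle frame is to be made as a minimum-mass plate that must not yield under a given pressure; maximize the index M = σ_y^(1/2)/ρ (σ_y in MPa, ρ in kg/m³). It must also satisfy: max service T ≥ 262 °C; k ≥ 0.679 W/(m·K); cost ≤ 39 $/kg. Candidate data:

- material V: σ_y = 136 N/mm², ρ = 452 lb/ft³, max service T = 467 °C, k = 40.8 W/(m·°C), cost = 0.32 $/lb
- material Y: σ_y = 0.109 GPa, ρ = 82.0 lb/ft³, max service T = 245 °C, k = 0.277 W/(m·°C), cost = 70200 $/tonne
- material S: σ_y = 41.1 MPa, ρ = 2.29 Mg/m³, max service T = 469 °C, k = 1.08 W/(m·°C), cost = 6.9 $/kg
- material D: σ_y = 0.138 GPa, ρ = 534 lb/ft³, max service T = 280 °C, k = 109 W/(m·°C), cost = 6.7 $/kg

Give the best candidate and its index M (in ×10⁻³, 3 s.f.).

Screen on constraints: max service T ≥ 262 °C; k ≥ 0.679 W/(m·K); cost ≤ 39 $/kg. Survivors: material V, material S, material D.
After converting to SI:
  material V: σ_y = 136.0 MPa, ρ = 7240 kg/m³
  material S: σ_y = 41.10 MPa, ρ = 2290 kg/m³
  material D: σ_y = 138.0 MPa, ρ = 8554 kg/m³
  material S: M = 2.80×10⁻³
  material V: M = 1.61×10⁻³
  material D: M = 1.37×10⁻³
Material S has the largest M.

material S, M = 2.80×10⁻³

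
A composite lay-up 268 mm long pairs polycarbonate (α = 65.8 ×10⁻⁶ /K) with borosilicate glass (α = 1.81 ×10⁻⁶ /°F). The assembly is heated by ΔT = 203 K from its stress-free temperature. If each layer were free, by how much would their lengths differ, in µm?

borosilicate glass: α = 1.81×10⁻⁶/°F × 9/5 = 3.26×10⁻⁶/K.
Δα = |65.8 − 3.26|×10⁻⁶/K = 62.5×10⁻⁶/K.
ΔL_mismatch = Δα·L·ΔT = 62.5×10⁻⁶ × 268.0 mm × 203.0 K = 3400 µm.

3400 µm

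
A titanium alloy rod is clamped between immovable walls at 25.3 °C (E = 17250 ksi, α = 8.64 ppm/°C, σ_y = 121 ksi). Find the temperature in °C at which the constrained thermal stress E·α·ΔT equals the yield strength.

837 °C

E = 17250 ksi = 118.9 GPa.
σ_y = 121 ksi = 834.3 MPa.
E·α·ΔT = 834.3 MPa ⇒ ΔT = 834.3 / (118.9×10³ × 8.64×10⁻⁶) = 811.9 K.
T = 25.3 + 811.9 = 837.2 °C.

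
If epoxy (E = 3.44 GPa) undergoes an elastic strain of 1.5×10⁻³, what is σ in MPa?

5.16 MPa

σ = E·ε = 3440 MPa × 1.5×10⁻³ = 5.16 MPa.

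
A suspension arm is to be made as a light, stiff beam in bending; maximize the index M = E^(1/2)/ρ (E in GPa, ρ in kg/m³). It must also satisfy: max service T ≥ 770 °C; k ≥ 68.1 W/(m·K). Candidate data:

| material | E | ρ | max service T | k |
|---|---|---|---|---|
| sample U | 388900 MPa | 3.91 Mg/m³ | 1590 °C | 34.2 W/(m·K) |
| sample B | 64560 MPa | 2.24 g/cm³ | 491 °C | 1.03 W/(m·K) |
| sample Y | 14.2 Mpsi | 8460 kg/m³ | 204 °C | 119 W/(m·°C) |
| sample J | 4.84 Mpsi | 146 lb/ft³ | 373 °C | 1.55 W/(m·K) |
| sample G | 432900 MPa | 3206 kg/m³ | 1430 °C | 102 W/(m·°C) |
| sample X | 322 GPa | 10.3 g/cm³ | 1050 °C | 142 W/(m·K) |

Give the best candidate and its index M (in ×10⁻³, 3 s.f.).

sample G, M = 6.49×10⁻³

Screen on constraints: max service T ≥ 770 °C; k ≥ 68.1 W/(m·K). Survivors: sample G, sample X.
After converting to SI:
  sample G: E = 432.9 GPa, ρ = 3206 kg/m³
  sample X: E = 322.0 GPa, ρ = 10300 kg/m³
  sample G: M = 6.49×10⁻³
  sample X: M = 1.74×10⁻³
Sample G ranks first.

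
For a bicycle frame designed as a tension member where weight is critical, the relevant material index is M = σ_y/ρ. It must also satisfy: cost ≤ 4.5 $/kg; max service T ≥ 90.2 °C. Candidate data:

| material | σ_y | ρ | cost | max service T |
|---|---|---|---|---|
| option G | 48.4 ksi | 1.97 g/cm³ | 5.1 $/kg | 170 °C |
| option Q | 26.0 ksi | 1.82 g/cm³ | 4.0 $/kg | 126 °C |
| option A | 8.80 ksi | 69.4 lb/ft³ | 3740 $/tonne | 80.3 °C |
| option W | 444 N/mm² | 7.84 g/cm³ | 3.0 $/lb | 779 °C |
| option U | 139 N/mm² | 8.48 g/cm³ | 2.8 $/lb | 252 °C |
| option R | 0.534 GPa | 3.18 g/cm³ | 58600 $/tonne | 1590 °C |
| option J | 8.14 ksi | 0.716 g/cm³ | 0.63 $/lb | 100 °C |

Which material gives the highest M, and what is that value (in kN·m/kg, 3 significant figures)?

Screen on constraints: cost ≤ 4.5 $/kg; max service T ≥ 90.2 °C. Survivors: option Q, option J.
Convert each candidate to consistent units, then evaluate M:
  option Q: σ_y = 179.3 MPa, ρ = 1820 kg/m³
  option J: σ_y = 56.12 MPa, ρ = 716.0 kg/m³
  option Q: M = 98.5 kN·m/kg
  option J: M = 78.4 kN·m/kg
Option Q ranks first.

option Q, M = 98.5 kN·m/kg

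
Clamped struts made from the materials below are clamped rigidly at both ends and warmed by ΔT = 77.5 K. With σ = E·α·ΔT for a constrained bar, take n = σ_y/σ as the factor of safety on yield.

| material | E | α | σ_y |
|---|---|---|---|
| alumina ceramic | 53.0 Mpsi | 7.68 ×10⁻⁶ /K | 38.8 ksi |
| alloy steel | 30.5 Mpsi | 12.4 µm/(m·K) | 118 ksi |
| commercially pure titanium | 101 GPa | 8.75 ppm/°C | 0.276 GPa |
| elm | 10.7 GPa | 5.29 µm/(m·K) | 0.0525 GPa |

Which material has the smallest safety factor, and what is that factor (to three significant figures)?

In consistent units (E in GPa, α in ×10⁻⁶/K, σ_y in MPa):
  alumina ceramic: E = 365.4, α = 7.68, σ_y = 267.5 → σ = 217 MPa, n = 1.23
  alloy steel: E = 210.3, α = 12.4, σ_y = 813.6 → σ = 202 MPa, n = 4.03
  commercially pure titanium: E = 101.0, α = 8.75, σ_y = 276.0 → σ = 68.5 MPa, n = 4.03
  elm: E = 10.70, α = 5.29, σ_y = 52.50 → σ = 4.39 MPa, n = 12.0
The minimum is alumina ceramic at n = 1.23.

alumina ceramic, n = 1.23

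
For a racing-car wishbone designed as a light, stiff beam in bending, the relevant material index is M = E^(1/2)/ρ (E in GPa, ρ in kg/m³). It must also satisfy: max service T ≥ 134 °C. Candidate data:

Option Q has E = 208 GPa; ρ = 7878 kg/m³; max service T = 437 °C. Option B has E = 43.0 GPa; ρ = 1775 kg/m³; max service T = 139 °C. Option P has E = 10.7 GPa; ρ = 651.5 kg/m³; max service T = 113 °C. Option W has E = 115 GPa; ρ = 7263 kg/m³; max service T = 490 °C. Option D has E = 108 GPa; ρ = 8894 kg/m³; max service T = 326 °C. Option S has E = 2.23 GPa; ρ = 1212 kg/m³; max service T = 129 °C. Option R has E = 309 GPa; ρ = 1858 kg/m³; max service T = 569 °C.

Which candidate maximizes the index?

Screen on constraints: max service T ≥ 134 °C. Survivors: option Q, option B, option W, option D, option R.
Per-candidate index values:
  option R: M = 9.46×10⁻³
  option B: M = 3.69×10⁻³
  option Q: M = 1.83×10⁻³
  option W: M = 1.48×10⁻³
  option D: M = 1.17×10⁻³
Option R ranks first.

option R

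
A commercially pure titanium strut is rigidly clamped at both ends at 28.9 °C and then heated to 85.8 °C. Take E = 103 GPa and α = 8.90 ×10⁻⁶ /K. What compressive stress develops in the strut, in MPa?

52.2 MPa

ΔT = 56.90 K. Constrained thermal stress σ = E·α·ΔT = 103.0×10³ MPa × 8.90×10⁻⁶ × 56.90 = 52.2 MPa (compressive).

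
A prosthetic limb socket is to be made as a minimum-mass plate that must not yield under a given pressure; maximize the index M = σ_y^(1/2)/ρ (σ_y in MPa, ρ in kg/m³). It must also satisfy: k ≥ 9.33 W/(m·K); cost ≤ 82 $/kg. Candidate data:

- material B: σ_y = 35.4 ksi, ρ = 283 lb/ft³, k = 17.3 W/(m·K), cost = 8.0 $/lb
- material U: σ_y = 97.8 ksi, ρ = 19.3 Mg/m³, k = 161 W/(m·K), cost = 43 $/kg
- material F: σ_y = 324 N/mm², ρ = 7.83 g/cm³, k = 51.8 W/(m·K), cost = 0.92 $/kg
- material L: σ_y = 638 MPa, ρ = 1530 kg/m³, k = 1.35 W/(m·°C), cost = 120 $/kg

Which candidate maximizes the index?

Screen on constraints: k ≥ 9.33 W/(m·K); cost ≤ 82 $/kg. Survivors: material B, material U, material F.
In SI units:
  material B: σ_y = 244.1 MPa, ρ = 4533 kg/m³
  material U: σ_y = 674.3 MPa, ρ = 19300 kg/m³
  material F: σ_y = 324.0 MPa, ρ = 7830 kg/m³
  material B: M = 3.45×10⁻³
  material F: M = 2.30×10⁻³
  material U: M = 1.35×10⁻³
Material B ranks first.

material B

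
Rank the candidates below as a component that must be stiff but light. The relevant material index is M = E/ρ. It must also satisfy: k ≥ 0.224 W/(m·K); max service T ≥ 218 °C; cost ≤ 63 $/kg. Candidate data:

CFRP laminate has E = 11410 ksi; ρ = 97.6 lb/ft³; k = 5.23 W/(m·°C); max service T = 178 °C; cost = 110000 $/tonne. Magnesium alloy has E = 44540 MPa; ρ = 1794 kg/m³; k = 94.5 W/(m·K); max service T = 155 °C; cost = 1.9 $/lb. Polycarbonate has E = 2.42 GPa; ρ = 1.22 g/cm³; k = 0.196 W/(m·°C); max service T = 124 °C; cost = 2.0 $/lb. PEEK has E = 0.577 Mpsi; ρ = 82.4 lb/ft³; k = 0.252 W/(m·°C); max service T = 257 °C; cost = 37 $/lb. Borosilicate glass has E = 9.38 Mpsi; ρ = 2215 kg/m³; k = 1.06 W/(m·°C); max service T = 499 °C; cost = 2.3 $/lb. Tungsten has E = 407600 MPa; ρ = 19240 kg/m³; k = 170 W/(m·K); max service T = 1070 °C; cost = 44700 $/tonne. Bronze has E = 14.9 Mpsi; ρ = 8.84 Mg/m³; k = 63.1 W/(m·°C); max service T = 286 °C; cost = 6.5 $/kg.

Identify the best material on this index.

borosilicate glass

Screen on constraints: k ≥ 0.224 W/(m·K); max service T ≥ 218 °C; cost ≤ 63 $/kg. Survivors: borosilicate glass, tungsten, bronze.
Putting every candidate on a common basis:
  borosilicate glass: E = 64.67 GPa, ρ = 2215 kg/m³
  tungsten: E = 407.6 GPa, ρ = 19240 kg/m³
  bronze: E = 102.7 GPa, ρ = 8840 kg/m³
  borosilicate glass: M = 29.2 MN·m/kg
  tungsten: M = 21.2 MN·m/kg
  bronze: M = 11.6 MN·m/kg
The maximum is for borosilicate glass.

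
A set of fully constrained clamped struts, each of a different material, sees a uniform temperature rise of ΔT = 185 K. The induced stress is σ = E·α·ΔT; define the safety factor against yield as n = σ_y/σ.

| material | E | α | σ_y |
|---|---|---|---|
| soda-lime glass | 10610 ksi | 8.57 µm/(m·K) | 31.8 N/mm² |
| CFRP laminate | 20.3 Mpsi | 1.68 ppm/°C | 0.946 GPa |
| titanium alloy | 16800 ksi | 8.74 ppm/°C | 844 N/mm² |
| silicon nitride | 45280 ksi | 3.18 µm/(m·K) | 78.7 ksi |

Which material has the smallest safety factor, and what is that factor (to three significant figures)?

Converting E to GPa, α to ×10⁻⁶/K, σ_y to MPa, then σ and n for each:
  soda-lime glass: E = 73.15, α = 8.57, σ_y = 31.80 → σ = 116 MPa, n = 0.274
  CFRP laminate: E = 140.0, α = 1.68, σ_y = 946.0 → σ = 43.5 MPa, n = 21.7
  titanium alloy: E = 115.8, α = 8.74, σ_y = 844.0 → σ = 187 MPa, n = 4.51
  silicon nitride: E = 312.2, α = 3.18, σ_y = 542.6 → σ = 184 MPa, n = 2.95
Soda-lime glass has the lowest safety factor, n = 0.274.

soda-lime glass, n = 0.274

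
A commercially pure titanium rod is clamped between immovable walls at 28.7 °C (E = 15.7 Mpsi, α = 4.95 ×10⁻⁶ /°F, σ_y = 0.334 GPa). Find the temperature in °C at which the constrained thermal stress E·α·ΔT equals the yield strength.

375 °C

E = 15.7 Mpsi = 108.2 GPa.
α = 4.95×10⁻⁶/°F × 9/5 = 8.91×10⁻⁶/K.
σ_y = 0.334 GPa = 334.0 MPa.
E·α·ΔT = 334.0 MPa ⇒ ΔT = 334.0 / (108.2×10³ × 8.91×10⁻⁶) = 346.3 K.
T = 28.7 + 346.3 = 375.0 °C.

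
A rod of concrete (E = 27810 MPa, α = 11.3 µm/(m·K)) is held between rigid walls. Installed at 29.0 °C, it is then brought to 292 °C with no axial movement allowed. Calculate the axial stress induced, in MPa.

E = 27810 MPa = 27.81 GPa.
ΔT = 263.0 K. Constrained thermal stress σ = E·α·ΔT = 27.81×10³ MPa × 11.3×10⁻⁶ × 263.0 = 82.6 MPa (compressive).

82.6 MPa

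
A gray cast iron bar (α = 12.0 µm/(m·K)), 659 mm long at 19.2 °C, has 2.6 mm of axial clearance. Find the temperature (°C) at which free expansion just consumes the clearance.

348 °C

α·L₀·ΔT = 2.6 mm ⇒ ΔT = 2.6 / (12.0×10⁻⁶ × 659.0) = 328.8 K.
T = 19.2 + 328.8 = 348.0 °C.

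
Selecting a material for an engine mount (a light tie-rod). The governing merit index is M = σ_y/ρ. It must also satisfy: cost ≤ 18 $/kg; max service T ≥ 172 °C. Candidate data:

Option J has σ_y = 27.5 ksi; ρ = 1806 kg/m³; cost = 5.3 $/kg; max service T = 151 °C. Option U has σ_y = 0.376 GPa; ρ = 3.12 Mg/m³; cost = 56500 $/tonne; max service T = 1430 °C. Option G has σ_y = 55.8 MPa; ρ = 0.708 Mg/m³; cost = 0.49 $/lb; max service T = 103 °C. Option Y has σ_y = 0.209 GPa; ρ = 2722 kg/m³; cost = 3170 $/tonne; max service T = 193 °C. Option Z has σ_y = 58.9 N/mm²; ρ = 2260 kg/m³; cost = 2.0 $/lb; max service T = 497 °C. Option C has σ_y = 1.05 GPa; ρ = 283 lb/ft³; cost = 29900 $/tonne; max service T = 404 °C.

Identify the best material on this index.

Screen on constraints: cost ≤ 18 $/kg; max service T ≥ 172 °C. Survivors: option Y, option Z.
Convert each candidate to consistent units, then evaluate M:
  option Y: σ_y = 209.0 MPa, ρ = 2722 kg/m³
  option Z: σ_y = 58.90 MPa, ρ = 2260 kg/m³
  option Y: M = 76.8 kN·m/kg
  option Z: M = 26.1 kN·m/kg
Option Y ranks first.

option Y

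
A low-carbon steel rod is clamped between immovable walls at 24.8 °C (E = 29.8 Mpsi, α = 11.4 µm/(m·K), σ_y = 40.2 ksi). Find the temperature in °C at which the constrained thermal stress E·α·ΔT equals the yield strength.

E = 29.8 Mpsi = 205.5 GPa.
σ_y = 40.2 ksi = 277.2 MPa.
E·α·ΔT = 277.2 MPa ⇒ ΔT = 277.2 / (205.5×10³ × 11.4×10⁻⁶) = 118.3 K.
T = 24.8 + 118.3 = 143.1 °C.

143 °C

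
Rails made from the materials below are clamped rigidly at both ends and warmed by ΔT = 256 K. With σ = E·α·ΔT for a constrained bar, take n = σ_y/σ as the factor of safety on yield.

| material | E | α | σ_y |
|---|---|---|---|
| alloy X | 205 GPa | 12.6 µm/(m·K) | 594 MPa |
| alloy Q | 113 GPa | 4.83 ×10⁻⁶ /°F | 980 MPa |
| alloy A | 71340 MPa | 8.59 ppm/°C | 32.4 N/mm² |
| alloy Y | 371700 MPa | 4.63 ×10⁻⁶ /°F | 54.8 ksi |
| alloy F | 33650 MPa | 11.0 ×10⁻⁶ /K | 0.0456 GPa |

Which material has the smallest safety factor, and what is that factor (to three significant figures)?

alloy A, n = 0.207

With everything in SI (GPa, ×10⁻⁶/K, MPa):
  alloy X: E = 205.0, α = 12.6, σ_y = 594.0 → σ = 661 MPa, n = 0.898
  alloy Q: E = 113.0, α = 8.69, σ_y = 980.0 → σ = 252 MPa, n = 3.90
  alloy A: E = 71.34, α = 8.59, σ_y = 32.40 → σ = 157 MPa, n = 0.207
  alloy Y: E = 371.7, α = 8.33, σ_y = 377.8 → σ = 793 MPa, n = 0.476
  alloy F: E = 33.65, α = 11.0, σ_y = 45.60 → σ = 94.8 MPa, n = 0.481
Alloy A has the lowest safety factor, n = 0.207.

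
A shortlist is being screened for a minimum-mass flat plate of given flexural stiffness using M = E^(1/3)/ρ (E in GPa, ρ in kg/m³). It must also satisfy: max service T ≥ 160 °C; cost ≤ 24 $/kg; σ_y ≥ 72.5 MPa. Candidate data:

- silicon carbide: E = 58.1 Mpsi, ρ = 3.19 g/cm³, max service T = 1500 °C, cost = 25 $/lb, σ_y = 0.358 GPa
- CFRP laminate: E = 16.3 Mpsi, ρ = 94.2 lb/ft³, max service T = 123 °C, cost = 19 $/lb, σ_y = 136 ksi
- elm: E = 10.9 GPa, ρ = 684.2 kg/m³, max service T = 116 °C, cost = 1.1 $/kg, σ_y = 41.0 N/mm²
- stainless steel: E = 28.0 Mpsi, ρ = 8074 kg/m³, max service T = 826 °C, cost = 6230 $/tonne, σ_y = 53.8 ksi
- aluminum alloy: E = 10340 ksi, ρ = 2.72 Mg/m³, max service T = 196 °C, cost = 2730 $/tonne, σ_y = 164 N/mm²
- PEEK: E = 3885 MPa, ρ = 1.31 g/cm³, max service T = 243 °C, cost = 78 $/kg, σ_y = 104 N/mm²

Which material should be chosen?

aluminum alloy

Screen on constraints: max service T ≥ 160 °C; cost ≤ 24 $/kg; σ_y ≥ 72.5 MPa. Survivors: stainless steel, aluminum alloy.
Normalizing units and computing the index:
  stainless steel: E = 193.1 GPa, ρ = 8074 kg/m³
  aluminum alloy: E = 71.29 GPa, ρ = 2720 kg/m³
  aluminum alloy: M = 1.52×10⁻³
  stainless steel: M = 0.716×10⁻³
Aluminum alloy ranks first.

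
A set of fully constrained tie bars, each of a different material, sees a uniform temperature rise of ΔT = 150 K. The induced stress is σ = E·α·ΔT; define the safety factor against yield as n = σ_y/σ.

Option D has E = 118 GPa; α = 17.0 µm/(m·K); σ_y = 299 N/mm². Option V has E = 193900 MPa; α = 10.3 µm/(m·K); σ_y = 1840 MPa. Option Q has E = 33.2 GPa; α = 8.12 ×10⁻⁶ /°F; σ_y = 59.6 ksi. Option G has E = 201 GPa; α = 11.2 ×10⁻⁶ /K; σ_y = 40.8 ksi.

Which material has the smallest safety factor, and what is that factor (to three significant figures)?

Per material, after unit conversion:
  option D: E = 118.0, α = 17.0, σ_y = 299.0 → σ = 301 MPa, n = 0.994
  option V: E = 193.9, α = 10.3, σ_y = 1840 → σ = 300 MPa, n = 6.14
  option Q: E = 33.20, α = 14.6, σ_y = 410.9 → σ = 72.8 MPa, n = 5.65
  option G: E = 201.0, α = 11.2, σ_y = 281.3 → σ = 338 MPa, n = 0.833
Smallest n: option G with n = 0.833.

option G, n = 0.833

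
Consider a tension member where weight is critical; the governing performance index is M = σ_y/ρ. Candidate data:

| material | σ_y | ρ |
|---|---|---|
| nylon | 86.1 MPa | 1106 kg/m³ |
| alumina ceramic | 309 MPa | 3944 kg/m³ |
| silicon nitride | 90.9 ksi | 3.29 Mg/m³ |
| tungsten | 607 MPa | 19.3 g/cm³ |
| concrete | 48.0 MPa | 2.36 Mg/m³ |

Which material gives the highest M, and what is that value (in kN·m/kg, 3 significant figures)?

silicon nitride, M = 190 kN·m/kg

In SI units:
  nylon: σ_y = 86.10 MPa, ρ = 1106 kg/m³
  alumina ceramic: σ_y = 309.0 MPa, ρ = 3944 kg/m³
  silicon nitride: σ_y = 626.7 MPa, ρ = 3290 kg/m³
  tungsten: σ_y = 607.0 MPa, ρ = 19300 kg/m³
  concrete: σ_y = 48.00 MPa, ρ = 2360 kg/m³
  silicon nitride: M = 190 kN·m/kg
  alumina ceramic: M = 78.3 kN·m/kg
  nylon: M = 77.8 kN·m/kg
  tungsten: M = 31.5 kN·m/kg
  concrete: M = 20.3 kN·m/kg
The maximum is for silicon nitride.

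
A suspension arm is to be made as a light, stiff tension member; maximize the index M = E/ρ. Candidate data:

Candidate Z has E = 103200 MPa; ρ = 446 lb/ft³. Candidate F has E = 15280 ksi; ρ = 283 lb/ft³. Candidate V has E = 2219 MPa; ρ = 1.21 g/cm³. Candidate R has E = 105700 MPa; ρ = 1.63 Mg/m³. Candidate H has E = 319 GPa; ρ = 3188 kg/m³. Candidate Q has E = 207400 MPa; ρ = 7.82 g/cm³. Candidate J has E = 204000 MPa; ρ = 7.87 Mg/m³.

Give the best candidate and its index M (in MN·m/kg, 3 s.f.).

Normalizing units and computing the index:
  candidate Z: E = 103.2 GPa, ρ = 7144 kg/m³
  candidate F: E = 105.4 GPa, ρ = 4533 kg/m³
  candidate V: E = 2.219 GPa, ρ = 1210 kg/m³
  candidate R: E = 105.7 GPa, ρ = 1630 kg/m³
  candidate H: E = 319.0 GPa, ρ = 3188 kg/m³
  candidate Q: E = 207.4 GPa, ρ = 7820 kg/m³
  candidate J: E = 204.0 GPa, ρ = 7870 kg/m³
  candidate H: M = 100 MN·m/kg
  candidate R: M = 64.8 MN·m/kg
  candidate Q: M = 26.5 MN·m/kg
  candidate J: M = 25.9 MN·m/kg
  candidate F: M = 23.2 MN·m/kg
  candidate Z: M = 14.4 MN·m/kg
  candidate V: M = 1.83 MN·m/kg
Candidate H ranks first.

candidate H, M = 100 MN·m/kg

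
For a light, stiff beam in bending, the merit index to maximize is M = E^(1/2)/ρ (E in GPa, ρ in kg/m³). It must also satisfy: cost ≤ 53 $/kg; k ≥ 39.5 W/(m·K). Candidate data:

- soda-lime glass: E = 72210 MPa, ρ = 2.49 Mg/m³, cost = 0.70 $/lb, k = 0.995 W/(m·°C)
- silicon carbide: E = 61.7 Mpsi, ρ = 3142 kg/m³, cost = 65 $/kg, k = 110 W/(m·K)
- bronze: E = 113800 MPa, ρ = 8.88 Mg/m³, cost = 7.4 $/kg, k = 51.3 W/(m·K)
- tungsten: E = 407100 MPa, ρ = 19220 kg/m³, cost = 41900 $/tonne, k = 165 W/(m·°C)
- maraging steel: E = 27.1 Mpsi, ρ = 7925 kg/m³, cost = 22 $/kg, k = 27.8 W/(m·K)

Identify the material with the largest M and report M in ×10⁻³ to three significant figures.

Screen on constraints: cost ≤ 53 $/kg; k ≥ 39.5 W/(m·K). Survivors: bronze, tungsten.
In SI units:
  bronze: E = 113.8 GPa, ρ = 8880 kg/m³
  tungsten: E = 407.1 GPa, ρ = 19220 kg/m³
  bronze: M = 1.20×10⁻³
  tungsten: M = 1.05×10⁻³
The maximum is for bronze.

bronze, M = 1.20×10⁻³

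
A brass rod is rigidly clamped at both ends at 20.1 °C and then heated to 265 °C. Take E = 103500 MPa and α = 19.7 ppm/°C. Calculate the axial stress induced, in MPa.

E = 103500 MPa = 103.5 GPa.
ΔT = 244.9 K. Constrained thermal stress σ = E·α·ΔT = 103.5×10³ MPa × 19.7×10⁻⁶ × 244.9 = 499 MPa (compressive).

499 MPa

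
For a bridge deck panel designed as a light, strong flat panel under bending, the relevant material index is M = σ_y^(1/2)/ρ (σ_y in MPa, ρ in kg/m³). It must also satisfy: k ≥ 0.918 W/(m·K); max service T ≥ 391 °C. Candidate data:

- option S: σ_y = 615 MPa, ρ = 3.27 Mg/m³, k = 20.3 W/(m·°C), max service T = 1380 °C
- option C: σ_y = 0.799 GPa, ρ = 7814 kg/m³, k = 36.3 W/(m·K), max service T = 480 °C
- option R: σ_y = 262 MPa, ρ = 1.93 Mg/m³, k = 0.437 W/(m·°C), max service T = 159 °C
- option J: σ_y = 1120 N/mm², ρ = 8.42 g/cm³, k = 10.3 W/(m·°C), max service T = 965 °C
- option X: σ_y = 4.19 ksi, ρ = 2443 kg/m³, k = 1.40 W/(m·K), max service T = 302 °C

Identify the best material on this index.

option S

Screen on constraints: k ≥ 0.918 W/(m·K); max service T ≥ 391 °C. Survivors: option S, option C, option J.
Normalizing units and computing the index:
  option S: σ_y = 615.0 MPa, ρ = 3270 kg/m³
  option C: σ_y = 799.0 MPa, ρ = 7814 kg/m³
  option J: σ_y = 1120 MPa, ρ = 8420 kg/m³
  option S: M = 7.58×10⁻³
  option J: M = 3.97×10⁻³
  option C: M = 3.62×10⁻³
Option S ranks first.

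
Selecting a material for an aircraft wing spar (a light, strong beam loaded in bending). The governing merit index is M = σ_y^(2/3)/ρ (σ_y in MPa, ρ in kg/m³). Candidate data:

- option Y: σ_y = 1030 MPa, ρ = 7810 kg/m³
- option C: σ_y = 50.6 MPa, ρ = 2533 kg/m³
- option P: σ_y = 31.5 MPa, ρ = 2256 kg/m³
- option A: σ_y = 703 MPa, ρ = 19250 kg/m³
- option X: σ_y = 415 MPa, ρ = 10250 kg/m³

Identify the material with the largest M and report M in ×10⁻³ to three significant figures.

option Y, M = 13.1×10⁻³

Per-candidate index values:
  option Y: M = 13.1×10⁻³
  option X: M = 5.43×10⁻³
  option C: M = 5.40×10⁻³
  option P: M = 4.42×10⁻³
  option A: M = 4.11×10⁻³
The maximum is for option Y.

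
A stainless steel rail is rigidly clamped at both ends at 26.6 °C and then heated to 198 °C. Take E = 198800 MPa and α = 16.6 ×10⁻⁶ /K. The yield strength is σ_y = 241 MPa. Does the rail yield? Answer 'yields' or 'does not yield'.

yields

E = 198800 MPa = 198.8 GPa.
ΔT = 171.4 K. Constrained thermal stress σ = E·α·ΔT = 198.8×10³ MPa × 16.6×10⁻⁶ × 171.4 = 566 MPa (compressive).
Compare to σ_y = 241 MPa: σ ≥ σ_y, so it yields.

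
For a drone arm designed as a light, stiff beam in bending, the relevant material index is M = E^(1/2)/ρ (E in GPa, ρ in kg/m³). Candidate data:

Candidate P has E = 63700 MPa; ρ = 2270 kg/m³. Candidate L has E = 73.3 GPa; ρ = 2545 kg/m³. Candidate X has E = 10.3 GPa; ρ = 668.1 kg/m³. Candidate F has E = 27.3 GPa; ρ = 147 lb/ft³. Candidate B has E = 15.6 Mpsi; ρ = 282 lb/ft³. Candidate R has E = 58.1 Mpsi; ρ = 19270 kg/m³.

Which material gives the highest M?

candidate X

Convert each candidate to consistent units, then evaluate M:
  candidate P: E = 63.70 GPa, ρ = 2270 kg/m³
  candidate L: E = 73.30 GPa, ρ = 2545 kg/m³
  candidate X: E = 10.30 GPa, ρ = 668.1 kg/m³
  candidate F: E = 27.30 GPa, ρ = 2355 kg/m³
  candidate B: E = 107.6 GPa, ρ = 4517 kg/m³
  candidate R: E = 400.6 GPa, ρ = 19270 kg/m³
  candidate X: M = 4.80×10⁻³
  candidate P: M = 3.52×10⁻³
  candidate L: M = 3.36×10⁻³
  candidate B: M = 2.30×10⁻³
  candidate F: M = 2.22×10⁻³
  candidate R: M = 1.04×10⁻³
Highest index: candidate X.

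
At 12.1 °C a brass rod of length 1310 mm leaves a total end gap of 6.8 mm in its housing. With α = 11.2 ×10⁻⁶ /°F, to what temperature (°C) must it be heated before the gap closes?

270 °C

α = 11.2×10⁻⁶/°F × 9/5 = 20.2×10⁻⁶/K.
α·L₀·ΔT = 6.8 mm ⇒ ΔT = 6.8 / (20.2×10⁻⁶ × 1310.0) = 257.5 K.
T = 12.1 + 257.5 = 269.6 °C.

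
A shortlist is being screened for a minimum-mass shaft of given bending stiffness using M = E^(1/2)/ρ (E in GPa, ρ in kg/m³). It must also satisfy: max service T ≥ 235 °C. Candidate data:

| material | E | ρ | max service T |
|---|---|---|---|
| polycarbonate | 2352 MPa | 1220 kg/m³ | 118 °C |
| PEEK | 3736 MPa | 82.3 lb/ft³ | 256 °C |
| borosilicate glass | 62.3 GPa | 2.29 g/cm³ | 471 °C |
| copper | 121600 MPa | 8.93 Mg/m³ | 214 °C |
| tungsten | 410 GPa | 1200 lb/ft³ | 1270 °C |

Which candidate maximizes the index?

borosilicate glass

Screen on constraints: max service T ≥ 235 °C. Survivors: PEEK, borosilicate glass, tungsten.
Putting every candidate on a common basis:
  PEEK: E = 3.736 GPa, ρ = 1318 kg/m³
  borosilicate glass: E = 62.30 GPa, ρ = 2290 kg/m³
  tungsten: E = 410.0 GPa, ρ = 19220 kg/m³
  borosilicate glass: M = 3.45×10⁻³
  PEEK: M = 1.47×10⁻³
  tungsten: M = 1.05×10⁻³
Borosilicate glass ranks first.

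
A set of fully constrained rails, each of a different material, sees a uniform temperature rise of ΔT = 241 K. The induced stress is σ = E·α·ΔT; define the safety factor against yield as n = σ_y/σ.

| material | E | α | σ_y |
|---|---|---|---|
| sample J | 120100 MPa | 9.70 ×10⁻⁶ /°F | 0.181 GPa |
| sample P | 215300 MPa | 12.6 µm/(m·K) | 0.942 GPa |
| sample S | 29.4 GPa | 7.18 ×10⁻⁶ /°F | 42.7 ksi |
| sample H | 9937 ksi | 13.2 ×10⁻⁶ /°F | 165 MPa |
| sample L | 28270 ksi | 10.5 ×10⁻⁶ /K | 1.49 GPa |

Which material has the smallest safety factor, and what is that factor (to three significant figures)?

Per material, after unit conversion:
  sample J: E = 120.1, α = 17.5, σ_y = 181.0 → σ = 505 MPa, n = 0.358
  sample P: E = 215.3, α = 12.6, σ_y = 942.0 → σ = 654 MPa, n = 1.44
  sample S: E = 29.40, α = 12.9, σ_y = 294.4 → σ = 91.6 MPa, n = 3.22
  sample H: E = 68.51, α = 23.8, σ_y = 165.0 → σ = 392 MPa, n = 0.421
  sample L: E = 194.9, α = 10.5, σ_y = 1490 → σ = 493 MPa, n = 3.02
Smallest n: sample J with n = 0.358.

sample J, n = 0.358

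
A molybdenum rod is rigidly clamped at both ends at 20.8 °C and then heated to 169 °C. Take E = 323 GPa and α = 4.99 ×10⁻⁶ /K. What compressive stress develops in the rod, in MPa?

ΔT = 148.2 K. Constrained thermal stress σ = E·α·ΔT = 323.0×10³ MPa × 4.99×10⁻⁶ × 148.2 = 239 MPa (compressive).

239 MPa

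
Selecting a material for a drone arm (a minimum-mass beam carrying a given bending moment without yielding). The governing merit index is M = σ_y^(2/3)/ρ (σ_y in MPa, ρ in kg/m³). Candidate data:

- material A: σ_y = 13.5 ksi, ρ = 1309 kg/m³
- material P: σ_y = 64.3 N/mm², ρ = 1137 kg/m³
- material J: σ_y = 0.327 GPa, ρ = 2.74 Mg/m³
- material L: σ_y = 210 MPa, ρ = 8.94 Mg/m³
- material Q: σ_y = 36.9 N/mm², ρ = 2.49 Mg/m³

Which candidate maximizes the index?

Convert each candidate to consistent units, then evaluate M:
  material A: σ_y = 93.08 MPa, ρ = 1309 kg/m³
  material P: σ_y = 64.30 MPa, ρ = 1137 kg/m³
  material J: σ_y = 327.0 MPa, ρ = 2740 kg/m³
  material L: σ_y = 210.0 MPa, ρ = 8940 kg/m³
  material Q: σ_y = 36.90 MPa, ρ = 2490 kg/m³
  material J: M = 17.3×10⁻³
  material A: M = 15.7×10⁻³
  material P: M = 14.1×10⁻³
  material Q: M = 4.45×10⁻³
  material L: M = 3.95×10⁻³
The maximum is for material J.

material J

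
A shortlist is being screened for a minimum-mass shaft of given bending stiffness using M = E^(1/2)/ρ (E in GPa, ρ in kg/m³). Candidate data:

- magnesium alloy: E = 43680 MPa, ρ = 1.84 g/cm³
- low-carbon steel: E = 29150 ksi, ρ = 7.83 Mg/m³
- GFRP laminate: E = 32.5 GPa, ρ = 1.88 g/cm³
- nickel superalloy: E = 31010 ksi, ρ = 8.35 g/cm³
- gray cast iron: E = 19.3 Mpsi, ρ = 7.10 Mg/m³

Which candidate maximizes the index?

magnesium alloy

Convert each candidate to consistent units, then evaluate M:
  magnesium alloy: E = 43.68 GPa, ρ = 1840 kg/m³
  low-carbon steel: E = 201.0 GPa, ρ = 7830 kg/m³
  GFRP laminate: E = 32.50 GPa, ρ = 1880 kg/m³
  nickel superalloy: E = 213.8 GPa, ρ = 8350 kg/m³
  gray cast iron: E = 133.1 GPa, ρ = 7100 kg/m³
  magnesium alloy: M = 3.59×10⁻³
  GFRP laminate: M = 3.03×10⁻³
  low-carbon steel: M = 1.81×10⁻³
  nickel superalloy: M = 1.75×10⁻³
  gray cast iron: M = 1.62×10⁻³
Magnesium alloy has the largest M.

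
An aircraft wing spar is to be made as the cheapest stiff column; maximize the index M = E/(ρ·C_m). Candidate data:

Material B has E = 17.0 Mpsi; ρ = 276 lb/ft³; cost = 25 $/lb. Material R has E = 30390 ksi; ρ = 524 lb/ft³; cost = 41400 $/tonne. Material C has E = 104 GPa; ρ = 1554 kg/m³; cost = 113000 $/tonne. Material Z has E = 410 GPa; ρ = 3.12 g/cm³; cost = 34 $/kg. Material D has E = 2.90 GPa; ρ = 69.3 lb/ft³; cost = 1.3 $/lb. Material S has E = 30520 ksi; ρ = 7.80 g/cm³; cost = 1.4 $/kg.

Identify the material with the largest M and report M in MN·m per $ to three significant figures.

material S, M = 19.3 MN·m per $

Normalizing units and computing the index:
  material B: E = 117.2 GPa, ρ = 4421 kg/m³, cost = 55.11 $/kg
  material R: E = 209.5 GPa, ρ = 8394 kg/m³, cost = 41.40 $/kg
  material C: E = 104.0 GPa, ρ = 1554 kg/m³, cost = 113.0 $/kg
  material Z: E = 410.0 GPa, ρ = 3120 kg/m³, cost = 34.00 $/kg
  material D: E = 2.900 GPa, ρ = 1110 kg/m³, cost = 2.866 $/kg
  material S: E = 210.4 GPa, ρ = 7800 kg/m³, cost = 1.400 $/kg
  material S: M = 19.3 MN·m per $
  material Z: M = 3.87 MN·m per $
  material D: M = 0.912 MN·m per $
  material R: M = 0.603 MN·m per $
  material C: M = 0.592 MN·m per $
  material B: M = 0.481 MN·m per $
Material S has the largest M.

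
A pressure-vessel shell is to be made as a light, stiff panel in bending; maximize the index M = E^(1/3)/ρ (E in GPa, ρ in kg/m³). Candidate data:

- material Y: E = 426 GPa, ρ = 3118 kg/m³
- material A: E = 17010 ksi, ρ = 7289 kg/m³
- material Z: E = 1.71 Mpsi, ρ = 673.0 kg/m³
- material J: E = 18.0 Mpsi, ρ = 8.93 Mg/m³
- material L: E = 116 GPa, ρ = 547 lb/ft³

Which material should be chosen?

Convert each candidate to consistent units, then evaluate M:
  material Y: E = 426.0 GPa, ρ = 3118 kg/m³
  material A: E = 117.3 GPa, ρ = 7289 kg/m³
  material Z: E = 11.79 GPa, ρ = 673.0 kg/m³
  material J: E = 124.1 GPa, ρ = 8930 kg/m³
  material L: E = 116.0 GPa, ρ = 8762 kg/m³
  material Z: M = 3.38×10⁻³
  material Y: M = 2.41×10⁻³
  material A: M = 0.672×10⁻³
  material J: M = 0.559×10⁻³
  material L: M = 0.557×10⁻³
The maximum is for material Z.

material Z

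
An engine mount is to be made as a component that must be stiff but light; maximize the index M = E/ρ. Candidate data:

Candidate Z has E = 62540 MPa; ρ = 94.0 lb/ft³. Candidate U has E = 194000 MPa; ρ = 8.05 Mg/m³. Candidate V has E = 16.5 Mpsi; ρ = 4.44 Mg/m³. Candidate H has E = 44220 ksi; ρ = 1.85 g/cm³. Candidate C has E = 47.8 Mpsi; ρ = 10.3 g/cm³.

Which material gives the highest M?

Normalizing units and computing the index:
  candidate Z: E = 62.54 GPa, ρ = 1506 kg/m³
  candidate U: E = 194.0 GPa, ρ = 8050 kg/m³
  candidate V: E = 113.8 GPa, ρ = 4440 kg/m³
  candidate H: E = 304.9 GPa, ρ = 1850 kg/m³
  candidate C: E = 329.6 GPa, ρ = 10300 kg/m³
  candidate H: M = 165 MN·m/kg
  candidate Z: M = 41.5 MN·m/kg
  candidate C: M = 32.0 MN·m/kg
  candidate V: M = 25.6 MN·m/kg
  candidate U: M = 24.1 MN·m/kg
Candidate H ranks first.

candidate H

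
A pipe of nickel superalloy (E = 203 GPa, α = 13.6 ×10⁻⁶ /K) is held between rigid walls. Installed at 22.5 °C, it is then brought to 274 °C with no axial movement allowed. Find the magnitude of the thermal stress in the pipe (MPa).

694 MPa

ΔT = 251.5 K. Constrained thermal stress σ = E·α·ΔT = 203.0×10³ MPa × 13.6×10⁻⁶ × 251.5 = 694 MPa (compressive).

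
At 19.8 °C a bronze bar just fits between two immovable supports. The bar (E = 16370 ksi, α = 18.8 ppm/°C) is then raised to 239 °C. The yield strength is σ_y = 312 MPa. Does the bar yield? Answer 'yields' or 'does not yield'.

E = 16370 ksi = 112.9 GPa.
ΔT = 219.2 K. Constrained thermal stress σ = E·α·ΔT = 112.9×10³ MPa × 18.8×10⁻⁶ × 219.2 = 465 MPa (compressive).
Compare to σ_y = 312 MPa: σ ≥ σ_y, so it yields.

yields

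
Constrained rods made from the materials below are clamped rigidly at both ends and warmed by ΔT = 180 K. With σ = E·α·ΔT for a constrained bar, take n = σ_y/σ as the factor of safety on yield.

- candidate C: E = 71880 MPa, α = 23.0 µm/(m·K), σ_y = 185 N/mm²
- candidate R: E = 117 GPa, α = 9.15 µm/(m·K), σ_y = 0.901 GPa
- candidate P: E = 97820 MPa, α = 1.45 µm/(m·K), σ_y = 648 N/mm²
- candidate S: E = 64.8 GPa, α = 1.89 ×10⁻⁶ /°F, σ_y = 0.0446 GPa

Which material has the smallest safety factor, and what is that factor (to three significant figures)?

candidate C, n = 0.622

With everything in SI (GPa, ×10⁻⁶/K, MPa):
  candidate C: E = 71.88, α = 23.0, σ_y = 185.0 → σ = 298 MPa, n = 0.622
  candidate R: E = 117.0, α = 9.15, σ_y = 901.0 → σ = 193 MPa, n = 4.68
  candidate P: E = 97.82, α = 1.45, σ_y = 648.0 → σ = 25.5 MPa, n = 25.4
  candidate S: E = 64.80, α = 3.40, σ_y = 44.60 → σ = 39.7 MPa, n = 1.12
The minimum is candidate C at n = 0.622.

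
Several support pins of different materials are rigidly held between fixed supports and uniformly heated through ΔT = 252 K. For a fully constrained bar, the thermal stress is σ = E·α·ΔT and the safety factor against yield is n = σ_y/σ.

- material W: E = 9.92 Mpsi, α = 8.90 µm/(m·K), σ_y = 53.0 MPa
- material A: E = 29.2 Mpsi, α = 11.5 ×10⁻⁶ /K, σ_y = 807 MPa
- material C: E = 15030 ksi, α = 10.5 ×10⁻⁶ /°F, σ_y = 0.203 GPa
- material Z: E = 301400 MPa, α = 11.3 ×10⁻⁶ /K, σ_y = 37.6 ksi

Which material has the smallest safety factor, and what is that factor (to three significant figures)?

Per material, after unit conversion:
  material W: E = 68.40, α = 8.90, σ_y = 53.00 → σ = 153 MPa, n = 0.346
  material A: E = 201.3, α = 11.5, σ_y = 807.0 → σ = 583 MPa, n = 1.38
  material C: E = 103.6, α = 18.9, σ_y = 203.0 → σ = 494 MPa, n = 0.411
  material Z: E = 301.4, α = 11.3, σ_y = 259.2 → σ = 858 MPa, n = 0.302
Smallest n: material Z with n = 0.302.

material Z, n = 0.302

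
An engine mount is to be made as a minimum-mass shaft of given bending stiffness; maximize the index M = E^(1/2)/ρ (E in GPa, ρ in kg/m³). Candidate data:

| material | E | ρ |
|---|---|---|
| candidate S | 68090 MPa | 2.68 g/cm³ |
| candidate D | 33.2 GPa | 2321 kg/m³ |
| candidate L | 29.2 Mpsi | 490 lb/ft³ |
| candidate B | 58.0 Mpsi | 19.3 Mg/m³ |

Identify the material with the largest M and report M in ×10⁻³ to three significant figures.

Normalizing units and computing the index:
  candidate S: E = 68.09 GPa, ρ = 2680 kg/m³
  candidate D: E = 33.20 GPa, ρ = 2321 kg/m³
  candidate L: E = 201.3 GPa, ρ = 7849 kg/m³
  candidate B: E = 399.9 GPa, ρ = 19300 kg/m³
  candidate S: M = 3.08×10⁻³
  candidate D: M = 2.48×10⁻³
  candidate L: M = 1.81×10⁻³
  candidate B: M = 1.04×10⁻³
The maximum is for candidate S.

candidate S, M = 3.08×10⁻³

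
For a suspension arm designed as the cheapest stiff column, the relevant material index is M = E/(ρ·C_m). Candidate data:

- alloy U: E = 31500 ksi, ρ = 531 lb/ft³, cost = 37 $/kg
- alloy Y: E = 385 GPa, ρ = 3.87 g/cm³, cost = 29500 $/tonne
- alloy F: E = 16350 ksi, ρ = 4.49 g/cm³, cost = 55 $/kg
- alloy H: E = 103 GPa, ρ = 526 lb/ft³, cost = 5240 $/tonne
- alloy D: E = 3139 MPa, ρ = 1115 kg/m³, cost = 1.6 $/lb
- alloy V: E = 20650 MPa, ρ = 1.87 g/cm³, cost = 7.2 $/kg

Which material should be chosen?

alloy Y

In SI units:
  alloy U: E = 217.2 GPa, ρ = 8506 kg/m³, cost = 37.00 $/kg
  alloy Y: E = 385.0 GPa, ρ = 3870 kg/m³, cost = 29.50 $/kg
  alloy F: E = 112.7 GPa, ρ = 4490 kg/m³, cost = 55.00 $/kg
  alloy H: E = 103.0 GPa, ρ = 8426 kg/m³, cost = 5.240 $/kg
  alloy D: E = 3.139 GPa, ρ = 1115 kg/m³, cost = 3.527 $/kg
  alloy V: E = 20.65 GPa, ρ = 1870 kg/m³, cost = 7.200 $/kg
  alloy Y: M = 3.37 MN·m per $
  alloy H: M = 2.33 MN·m per $
  alloy V: M = 1.53 MN·m per $
  alloy D: M = 0.798 MN·m per $
  alloy U: M = 0.690 MN·m per $
  alloy F: M = 0.456 MN·m per $
The maximum is for alloy Y.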